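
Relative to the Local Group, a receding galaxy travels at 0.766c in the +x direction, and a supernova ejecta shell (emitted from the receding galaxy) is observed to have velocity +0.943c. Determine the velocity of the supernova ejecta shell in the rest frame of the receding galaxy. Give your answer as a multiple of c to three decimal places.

Invert the composition law: u' = (u − v)/(1 − uv/c²).
u' = (0.943 − 0.766) / (1 − (0.943)(0.766)) = 0.1770/0.2777 = 0.6375.

+0.637c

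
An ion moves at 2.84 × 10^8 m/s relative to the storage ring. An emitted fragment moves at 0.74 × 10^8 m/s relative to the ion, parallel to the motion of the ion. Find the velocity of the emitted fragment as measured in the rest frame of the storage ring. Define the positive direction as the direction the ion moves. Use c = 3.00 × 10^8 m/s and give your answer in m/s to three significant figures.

2.90 × 10^8 m/s

In units of c (dividing by 3.00 × 10^8 m/s): v = 0.947, u' = 0.247.
u = (u' + v)/(1 + u'v/c²):
u = (0.247 + 0.947) / (1 + 0.247·0.947) = 1.1933/1.2335 = 0.9674
Converting back: u = 0.9674 × 3.00 × 10^8 m/s.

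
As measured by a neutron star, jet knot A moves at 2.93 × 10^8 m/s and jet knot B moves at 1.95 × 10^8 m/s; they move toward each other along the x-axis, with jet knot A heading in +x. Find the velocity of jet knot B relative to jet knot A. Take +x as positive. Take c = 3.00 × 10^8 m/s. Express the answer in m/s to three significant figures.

β_A = 0.977, β_B = -0.650 (dividing each by c = 3.00 × 10^8 m/s).
Transform to A's frame with the inverse velocity-addition law: u' = (u − v)/(1 − uv/c²), taking u = β_B and v = β_A.
u' = (-0.650 − 0.977) / (1 − (0.977)(-0.650)) = -1.6267/1.6348 = -0.9950.
u' = -0.9950 × 3.00 × 10^8 m/s.

-2.99 × 10^8 m/s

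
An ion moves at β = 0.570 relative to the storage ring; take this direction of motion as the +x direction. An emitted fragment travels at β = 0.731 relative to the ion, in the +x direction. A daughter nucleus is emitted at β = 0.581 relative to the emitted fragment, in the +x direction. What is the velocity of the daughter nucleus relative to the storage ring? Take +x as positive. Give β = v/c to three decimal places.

β = 0.978

Apply u = (u' + v)/(1 + u'v/c²) successively, working outward toward the storage ring.
Start: velocity of the ion relative to the storage ring = 0.5700c.
Compose with the emitted fragment (u' = 0.731 in the ion frame): u_1 = (0.731 + 0.570) / (1 + 0.731·0.570) = 1.3010/1.4167 = 0.9184.
Compose with the daughter nucleus (u' = 0.581 in the emitted fragment frame): u_2 = (0.581 + 0.918) / (1 + 0.581·0.918) = 1.4994/1.5336 = 0.9777.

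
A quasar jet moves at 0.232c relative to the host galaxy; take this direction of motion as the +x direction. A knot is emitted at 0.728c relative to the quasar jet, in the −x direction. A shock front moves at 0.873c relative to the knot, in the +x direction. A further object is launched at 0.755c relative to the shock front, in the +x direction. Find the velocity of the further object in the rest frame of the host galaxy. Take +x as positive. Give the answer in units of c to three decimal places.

+0.928c

Apply u = (u' + v)/(1 + u'v/c²) successively, working outward toward the host galaxy.
Start: velocity of the quasar jet relative to the host galaxy = 0.2320c.
Compose with the knot (u' = -0.728 in the quasar jet frame): u_1 = (-0.728 + 0.232) / (1 + (-0.728)·0.232) = -0.4960/0.8311 = -0.5968.
Compose with the shock front (u' = 0.873 in the knot frame): u_2 = (0.873 + (-0.597)) / (1 + 0.873·(-0.597)) = 0.2762/0.4790 = 0.5766.
Compose with the further object (u' = 0.755 in the shock front frame): u_3 = (0.755 + 0.577) / (1 + 0.755·0.577) = 1.3316/1.4354 = 0.9277.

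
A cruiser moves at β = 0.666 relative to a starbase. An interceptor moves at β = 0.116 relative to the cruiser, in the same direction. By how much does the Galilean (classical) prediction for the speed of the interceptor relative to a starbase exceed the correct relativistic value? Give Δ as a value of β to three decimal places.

Galilean: u_cl = 0.116 + 0.666 = 0.7820.
Relativistic: u_rel = (0.116 + 0.666) / (1 + 0.116·0.666) = 0.7820/1.0773 = 0.7259.
Δ = 0.7820 − 0.7259 = 0.0561.

Δ = 0.056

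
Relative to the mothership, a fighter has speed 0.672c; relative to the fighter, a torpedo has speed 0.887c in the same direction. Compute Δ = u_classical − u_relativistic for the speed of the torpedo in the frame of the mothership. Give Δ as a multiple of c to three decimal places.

Δ = 0.582c

Galilean: u_cl = 0.887 + 0.672 = 1.5590.
Relativistic: u_rel = (0.887 + 0.672) / (1 + 0.887·0.672) = 1.5590/1.5961 = 0.9768.
Δ = 1.5590 − 0.9768 = 0.5822.
(The classical prediction exceeds c; the relativistic result does not.)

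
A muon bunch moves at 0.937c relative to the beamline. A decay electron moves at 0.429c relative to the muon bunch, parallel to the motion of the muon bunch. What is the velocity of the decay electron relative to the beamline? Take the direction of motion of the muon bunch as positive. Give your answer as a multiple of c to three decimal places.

With v = 0.937 and u' = 0.429 (in units of c),
u = (u' + v)/(1 + u'v/c²):
u = (0.429 + 0.937) / (1 + 0.429·0.937) = 1.3660/1.4020 = 0.9743

0.974c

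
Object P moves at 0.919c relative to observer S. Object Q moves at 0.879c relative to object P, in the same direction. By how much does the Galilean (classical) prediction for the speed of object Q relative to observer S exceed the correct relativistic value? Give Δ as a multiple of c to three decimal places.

Δ = 0.803c

Galilean: u_cl = 0.879 + 0.919 = 1.7980.
Relativistic: u_rel = (0.879 + 0.919) / (1 + 0.879·0.919) = 1.7980/1.8078 = 0.9946.
Δ = 1.7980 − 0.9946 = 0.8034.
(The classical prediction exceeds c; the relativistic result does not.)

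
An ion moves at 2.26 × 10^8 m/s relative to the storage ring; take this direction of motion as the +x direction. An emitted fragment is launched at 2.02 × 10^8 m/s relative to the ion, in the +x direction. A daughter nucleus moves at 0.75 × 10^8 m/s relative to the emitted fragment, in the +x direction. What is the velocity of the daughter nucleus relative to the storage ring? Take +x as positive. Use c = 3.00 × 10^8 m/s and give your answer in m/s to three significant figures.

Apply u = (u' + v)/(1 + u'v/c²) successively, working outward toward the storage ring.
(Dividing each given speed by c = 3.00 × 10^8 m/s to work in units of c.)
Start: velocity of the ion relative to the storage ring = 0.7533c.
Compose with the emitted fragment (u' = 0.673 in the ion frame): u_1 = (0.673 + 0.753) / (1 + 0.673·0.753) = 1.4267/1.5072 = 0.9465.
Compose with the daughter nucleus (u' = 0.250 in the emitted fragment frame): u_2 = (0.250 + 0.947) / (1 + 0.250·0.947) = 1.1965/1.2366 = 0.9676.
So u = 0.9676 × 3.00 × 10^8 m/s.

2.90 × 10^8 m/s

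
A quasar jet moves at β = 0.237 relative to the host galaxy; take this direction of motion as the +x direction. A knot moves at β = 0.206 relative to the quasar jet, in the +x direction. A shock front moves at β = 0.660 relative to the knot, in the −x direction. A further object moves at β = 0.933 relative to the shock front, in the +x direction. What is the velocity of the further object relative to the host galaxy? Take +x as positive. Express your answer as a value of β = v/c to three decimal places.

β = +0.871

Apply u = (u' + v)/(1 + u'v/c²) successively, working outward toward the host galaxy.
Start: velocity of the quasar jet relative to the host galaxy = 0.2370c.
Compose with the knot (u' = 0.206 in the quasar jet frame): u_1 = (0.206 + 0.237) / (1 + 0.206·0.237) = 0.4430/1.0488 = 0.4224.
Compose with the shock front (u' = -0.660 in the knot frame): u_2 = (-0.660 + 0.422) / (1 + (-0.660)·0.422) = -0.2376/0.7212 = -0.3295.
Compose with the further object (u' = 0.933 in the shock front frame): u_3 = (0.933 + (-0.329)) / (1 + 0.933·(-0.329)) = 0.6035/0.6926 = 0.8714.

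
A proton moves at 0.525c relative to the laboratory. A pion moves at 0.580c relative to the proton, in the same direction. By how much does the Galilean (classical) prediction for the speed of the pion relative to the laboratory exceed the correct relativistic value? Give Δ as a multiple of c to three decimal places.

Galilean: u_cl = 0.580 + 0.525 = 1.1050.
Relativistic: u_rel = (0.580 + 0.525) / (1 + 0.580·0.525) = 1.1050/1.3045 = 0.8471.
Δ = 1.1050 − 0.8471 = 0.2579.
(The classical prediction exceeds c; the relativistic result does not.)

Δ = 0.258c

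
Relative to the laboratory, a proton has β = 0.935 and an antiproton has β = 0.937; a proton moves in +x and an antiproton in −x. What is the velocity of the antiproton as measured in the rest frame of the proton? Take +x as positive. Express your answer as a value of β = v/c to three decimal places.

β = -0.998

β_A = 0.935, β_B = -0.937.
Transform to A's frame with the inverse velocity-addition law: u' = (u − v)/(1 − uv/c²), taking u = β_B and v = β_A.
u' = (-0.937 − 0.935) / (1 − (0.935)(-0.937)) = -1.8720/1.8761 = -0.9978.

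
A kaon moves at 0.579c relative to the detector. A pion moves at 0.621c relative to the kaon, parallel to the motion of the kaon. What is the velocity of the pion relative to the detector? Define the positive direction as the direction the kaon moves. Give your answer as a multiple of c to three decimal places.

0.883c

With v = 0.579 and u' = 0.621 (in units of c),
u = (u' + v)/(1 + u'v/c²):
u = (0.621 + 0.579) / (1 + 0.621·0.579) = 1.2000/1.3596 = 0.8826
(Galilean addition would give +1.200c, exceeding c.)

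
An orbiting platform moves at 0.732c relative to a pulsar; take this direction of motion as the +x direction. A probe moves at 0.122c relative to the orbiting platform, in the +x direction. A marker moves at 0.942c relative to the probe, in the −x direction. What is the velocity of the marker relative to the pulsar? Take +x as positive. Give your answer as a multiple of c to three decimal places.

Apply u = (u' + v)/(1 + u'v/c²) successively, working outward toward the pulsar.
Start: velocity of the orbiting platform relative to the pulsar = 0.7320c.
Compose with the probe (u' = 0.122 in the orbiting platform frame): u_1 = (0.122 + 0.732) / (1 + 0.122·0.732) = 0.8540/1.0893 = 0.7840.
Compose with the marker (u' = -0.942 in the probe frame): u_2 = (-0.942 + 0.784) / (1 + (-0.942)·0.784) = -0.1580/0.2615 = -0.6043.

-0.604c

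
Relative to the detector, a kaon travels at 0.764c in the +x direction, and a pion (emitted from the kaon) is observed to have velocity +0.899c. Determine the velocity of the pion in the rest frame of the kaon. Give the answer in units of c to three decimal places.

+0.431c

Invert the composition law: u' = (u − v)/(1 − uv/c²).
u' = (0.899 − 0.764) / (1 − (0.899)(0.764)) = 0.1350/0.3132 = 0.4311.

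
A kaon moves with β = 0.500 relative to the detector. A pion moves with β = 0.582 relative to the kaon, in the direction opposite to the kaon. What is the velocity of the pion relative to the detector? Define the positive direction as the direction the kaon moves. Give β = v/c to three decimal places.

β = -0.116

With v = 0.500 and u' = -0.582 (in units of c),
u = (u' + v)/(1 + u'v/c²):
u = (-0.582 + 0.500) / (1 + (-0.582)·0.500) = -0.0820/0.7090 = -0.1157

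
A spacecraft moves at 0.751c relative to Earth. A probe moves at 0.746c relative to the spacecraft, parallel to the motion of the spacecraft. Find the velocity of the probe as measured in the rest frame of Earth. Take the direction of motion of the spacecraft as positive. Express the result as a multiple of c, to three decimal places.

0.959c

With v = 0.751 and u' = 0.746 (in units of c),
u = (u' + v)/(1 + u'v/c²):
u = (0.746 + 0.751) / (1 + 0.746·0.751) = 1.4970/1.5602 = 0.9595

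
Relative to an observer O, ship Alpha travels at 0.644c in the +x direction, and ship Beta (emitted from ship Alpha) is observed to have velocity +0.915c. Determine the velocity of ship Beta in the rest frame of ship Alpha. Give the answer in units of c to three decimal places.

+0.660c

Invert the composition law: u' = (u − v)/(1 − uv/c²).
u' = (0.915 − 0.644) / (1 − (0.915)(0.644)) = 0.2710/0.4107 = 0.6598.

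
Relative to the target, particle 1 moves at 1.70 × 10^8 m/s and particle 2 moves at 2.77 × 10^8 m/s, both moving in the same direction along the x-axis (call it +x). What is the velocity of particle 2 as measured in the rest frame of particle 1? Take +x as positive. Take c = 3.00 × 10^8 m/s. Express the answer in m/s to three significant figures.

β_A = 0.567, β_B = 0.923 (dividing each by c = 3.00 × 10^8 m/s).
Transform to A's frame with the inverse velocity-addition law: u' = (u − v)/(1 − uv/c²), taking u = β_B and v = β_A.
u' = (0.923 − 0.567) / (1 − (0.567)(0.923)) = 0.3567/0.4768 = 0.7481.
u' = 0.7481 × 3.00 × 10^8 m/s.

+2.24 × 10^8 m/s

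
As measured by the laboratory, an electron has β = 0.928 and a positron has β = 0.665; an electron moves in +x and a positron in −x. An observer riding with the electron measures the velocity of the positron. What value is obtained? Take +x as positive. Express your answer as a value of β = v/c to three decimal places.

β = -0.985

β_A = 0.928, β_B = -0.665.
Transform to A's frame with the inverse velocity-addition law: u' = (u − v)/(1 − uv/c²), taking u = β_B and v = β_A.
u' = (-0.665 − 0.928) / (1 − (0.928)(-0.665)) = -1.5930/1.6171 = -0.9851.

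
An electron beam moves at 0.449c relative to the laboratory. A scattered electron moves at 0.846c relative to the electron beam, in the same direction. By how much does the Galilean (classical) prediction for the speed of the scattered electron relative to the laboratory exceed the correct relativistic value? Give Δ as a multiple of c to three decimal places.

Δ = 0.356c

Galilean: u_cl = 0.846 + 0.449 = 1.2950.
Relativistic: u_rel = (0.846 + 0.449) / (1 + 0.846·0.449) = 1.2950/1.3799 = 0.9385.
Δ = 1.2950 − 0.9385 = 0.3565.
(The classical prediction exceeds c; the relativistic result does not.)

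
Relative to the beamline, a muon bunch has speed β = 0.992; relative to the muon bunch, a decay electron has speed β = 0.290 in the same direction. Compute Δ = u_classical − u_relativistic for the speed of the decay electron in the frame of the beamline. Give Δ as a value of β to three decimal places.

Galilean: u_cl = 0.290 + 0.992 = 1.2820.
Relativistic: u_rel = (0.290 + 0.992) / (1 + 0.290·0.992) = 1.2820/1.2877 = 0.9956.
Δ = 1.2820 − 0.9956 = 0.2864.
(The classical prediction exceeds c; the relativistic result does not.)

Δ = 0.286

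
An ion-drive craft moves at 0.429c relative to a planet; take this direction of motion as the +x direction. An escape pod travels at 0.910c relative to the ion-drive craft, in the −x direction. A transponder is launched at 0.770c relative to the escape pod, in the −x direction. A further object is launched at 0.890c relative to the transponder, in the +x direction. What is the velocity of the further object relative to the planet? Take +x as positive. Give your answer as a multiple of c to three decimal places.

Apply u = (u' + v)/(1 + u'v/c²) successively, working outward toward the planet.
Start: velocity of the ion-drive craft relative to the planet = 0.4290c.
Compose with the escape pod (u' = -0.910 in the ion-drive craft frame): u_1 = (-0.910 + 0.429) / (1 + (-0.910)·0.429) = -0.4810/0.6096 = -0.7890.
Compose with the transponder (u' = -0.770 in the escape pod frame): u_2 = (-0.770 + (-0.789)) / (1 + (-0.770)·(-0.789)) = -1.5590/1.6076 = -0.9698.
Compose with the further object (u' = 0.890 in the transponder frame): u_3 = (0.890 + (-0.970)) / (1 + 0.890·(-0.970)) = -0.0798/0.1369 = -0.5832.

-0.583c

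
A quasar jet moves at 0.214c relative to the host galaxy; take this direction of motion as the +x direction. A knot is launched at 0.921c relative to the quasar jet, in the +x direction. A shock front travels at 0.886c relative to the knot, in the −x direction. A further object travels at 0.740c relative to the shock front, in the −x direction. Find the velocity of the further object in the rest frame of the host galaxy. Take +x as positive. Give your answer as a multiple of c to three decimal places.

-0.493c

Apply u = (u' + v)/(1 + u'v/c²) successively, working outward toward the host galaxy.
Start: velocity of the quasar jet relative to the host galaxy = 0.2140c.
Compose with the knot (u' = 0.921 in the quasar jet frame): u_1 = (0.921 + 0.214) / (1 + 0.921·0.214) = 1.1350/1.1971 = 0.9481.
Compose with the shock front (u' = -0.886 in the knot frame): u_2 = (-0.886 + 0.948) / (1 + (-0.886)·0.948) = 0.0621/0.1600 = 0.3884.
Compose with the further object (u' = -0.740 in the shock front frame): u_3 = (-0.740 + 0.388) / (1 + (-0.740)·0.388) = -0.3516/0.7126 = -0.4934.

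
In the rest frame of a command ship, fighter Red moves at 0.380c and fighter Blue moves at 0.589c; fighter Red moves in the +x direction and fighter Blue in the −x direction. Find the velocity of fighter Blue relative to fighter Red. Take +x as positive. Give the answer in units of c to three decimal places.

β_A = 0.380, β_B = -0.589.
Transform to A's frame with the inverse velocity-addition law: u' = (u − v)/(1 − uv/c²), taking u = β_B and v = β_A.
u' = (-0.589 − 0.380) / (1 − (0.380)(-0.589)) = -0.9690/1.2238 = -0.7918.

-0.792c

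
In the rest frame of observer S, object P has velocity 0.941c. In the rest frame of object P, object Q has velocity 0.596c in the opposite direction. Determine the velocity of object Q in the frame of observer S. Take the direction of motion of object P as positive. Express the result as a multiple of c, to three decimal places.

+0.786c

With v = 0.941 and u' = -0.596 (in units of c),
u = (u' + v)/(1 + u'v/c²):
u = (-0.596 + 0.941) / (1 + (-0.596)·0.941) = 0.3450/0.4392 = 0.7856
(Galilean addition would give +0.345c.)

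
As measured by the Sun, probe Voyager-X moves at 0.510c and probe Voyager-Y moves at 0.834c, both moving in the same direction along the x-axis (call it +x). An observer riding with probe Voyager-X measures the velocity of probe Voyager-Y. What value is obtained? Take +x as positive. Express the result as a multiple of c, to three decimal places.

β_A = 0.510, β_B = 0.834.
Transform to A's frame with the inverse velocity-addition law: u' = (u − v)/(1 − uv/c²), taking u = β_B and v = β_A.
u' = (0.834 − 0.510) / (1 − (0.510)(0.834)) = 0.3240/0.5747 = 0.5638.

+0.564c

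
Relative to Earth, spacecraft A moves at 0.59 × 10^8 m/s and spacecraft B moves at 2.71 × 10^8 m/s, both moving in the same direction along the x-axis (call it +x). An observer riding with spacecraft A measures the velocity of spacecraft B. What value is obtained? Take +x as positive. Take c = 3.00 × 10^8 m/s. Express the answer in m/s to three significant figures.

β_A = 0.197, β_B = 0.903 (dividing each by c = 3.00 × 10^8 m/s).
Transform to A's frame with the inverse velocity-addition law: u' = (u − v)/(1 − uv/c²), taking u = β_B and v = β_A.
u' = (0.903 − 0.197) / (1 − (0.197)(0.903)) = 0.7067/0.8223 = 0.8593.
u' = 0.8593 × 3.00 × 10^8 m/s.

+2.58 × 10^8 m/s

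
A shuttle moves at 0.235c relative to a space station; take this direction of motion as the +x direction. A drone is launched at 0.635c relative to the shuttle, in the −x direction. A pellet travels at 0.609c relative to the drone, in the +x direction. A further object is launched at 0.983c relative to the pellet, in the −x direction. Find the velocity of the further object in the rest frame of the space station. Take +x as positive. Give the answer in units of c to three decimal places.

-0.975c

Apply u = (u' + v)/(1 + u'v/c²) successively, working outward toward the space station.
Start: velocity of the shuttle relative to the space station = 0.2350c.
Compose with the drone (u' = -0.635 in the shuttle frame): u_1 = (-0.635 + 0.235) / (1 + (-0.635)·0.235) = -0.4000/0.8508 = -0.4702.
Compose with the pellet (u' = 0.609 in the drone frame): u_2 = (0.609 + (-0.470)) / (1 + 0.609·(-0.470)) = 0.1388/0.7137 = 0.1945.
Compose with the further object (u' = -0.983 in the pellet frame): u_3 = (-0.983 + 0.195) / (1 + (-0.983)·0.195) = -0.7885/0.8088 = -0.9749.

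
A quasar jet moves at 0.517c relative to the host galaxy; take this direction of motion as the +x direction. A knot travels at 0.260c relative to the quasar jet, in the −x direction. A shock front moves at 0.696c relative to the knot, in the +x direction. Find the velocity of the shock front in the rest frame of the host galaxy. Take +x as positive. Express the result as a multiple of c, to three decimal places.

+0.823c

Apply u = (u' + v)/(1 + u'v/c²) successively, working outward toward the host galaxy.
Start: velocity of the quasar jet relative to the host galaxy = 0.5170c.
Compose with the knot (u' = -0.260 in the quasar jet frame): u_1 = (-0.260 + 0.517) / (1 + (-0.260)·0.517) = 0.2570/0.8656 = 0.2969.
Compose with the shock front (u' = 0.696 in the knot frame): u_2 = (0.696 + 0.297) / (1 + 0.696·0.297) = 0.9929/1.2066 = 0.8229.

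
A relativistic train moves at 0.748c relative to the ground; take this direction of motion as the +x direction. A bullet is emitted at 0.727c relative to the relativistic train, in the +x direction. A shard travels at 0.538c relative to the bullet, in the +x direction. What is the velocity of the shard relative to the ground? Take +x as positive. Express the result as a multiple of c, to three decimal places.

Apply u = (u' + v)/(1 + u'v/c²) successively, working outward toward the ground.
Start: velocity of the relativistic train relative to the ground = 0.7480c.
Compose with the bullet (u' = 0.727 in the relativistic train frame): u_1 = (0.727 + 0.748) / (1 + 0.727·0.748) = 1.4750/1.5438 = 0.9554.
Compose with the shard (u' = 0.538 in the bullet frame): u_2 = (0.538 + 0.955) / (1 + 0.538·0.955) = 1.4934/1.5140 = 0.9864.

0.986c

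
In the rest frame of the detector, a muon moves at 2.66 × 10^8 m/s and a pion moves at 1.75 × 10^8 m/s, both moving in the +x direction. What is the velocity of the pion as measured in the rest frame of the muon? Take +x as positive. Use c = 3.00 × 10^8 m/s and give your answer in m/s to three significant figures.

-1.88 × 10^8 m/s

β_A = 0.887, β_B = 0.583 (dividing each by c = 3.00 × 10^8 m/s).
Transform to A's frame with the inverse velocity-addition law: u' = (u − v)/(1 − uv/c²), taking u = β_B and v = β_A.
u' = (0.583 − 0.887) / (1 − (0.887)(0.583)) = -0.3033/0.4828 = -0.6283.
u' = -0.6283 × 3.00 × 10^8 m/s.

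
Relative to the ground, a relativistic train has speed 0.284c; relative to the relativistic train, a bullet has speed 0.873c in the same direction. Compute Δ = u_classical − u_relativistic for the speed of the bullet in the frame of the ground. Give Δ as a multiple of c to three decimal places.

Δ = 0.230c

Galilean: u_cl = 0.873 + 0.284 = 1.1570.
Relativistic: u_rel = (0.873 + 0.284) / (1 + 0.873·0.284) = 1.1570/1.2479 = 0.9271.
Δ = 1.1570 − 0.9271 = 0.2299.
(The classical prediction exceeds c; the relativistic result does not.)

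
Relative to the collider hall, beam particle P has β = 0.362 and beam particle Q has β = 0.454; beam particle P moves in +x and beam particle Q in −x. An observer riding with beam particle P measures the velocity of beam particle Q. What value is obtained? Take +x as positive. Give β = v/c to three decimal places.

β_A = 0.362, β_B = -0.454.
Transform to A's frame with the inverse velocity-addition law: u' = (u − v)/(1 − uv/c²), taking u = β_B and v = β_A.
u' = (-0.454 − 0.362) / (1 − (0.362)(-0.454)) = -0.8160/1.1643 = -0.7008.

β = -0.701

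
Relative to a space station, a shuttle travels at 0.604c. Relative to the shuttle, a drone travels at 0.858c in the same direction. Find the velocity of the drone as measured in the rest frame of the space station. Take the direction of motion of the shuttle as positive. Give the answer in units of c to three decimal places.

0.963c

With v = 0.604 and u' = 0.858 (in units of c),
u = (u' + v)/(1 + u'v/c²):
u = (0.858 + 0.604) / (1 + 0.858·0.604) = 1.4620/1.5182 = 0.9630
(Galilean addition would give +1.462c, exceeding c.)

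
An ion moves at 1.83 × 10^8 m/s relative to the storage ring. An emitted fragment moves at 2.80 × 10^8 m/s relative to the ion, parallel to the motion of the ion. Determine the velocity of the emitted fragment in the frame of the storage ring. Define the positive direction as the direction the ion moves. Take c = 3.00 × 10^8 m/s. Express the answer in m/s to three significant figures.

In units of c (dividing by 3.00 × 10^8 m/s): v = 0.610, u' = 0.933.
u = (u' + v)/(1 + u'v/c²):
u = (0.933 + 0.610) / (1 + 0.933·0.610) = 1.5433/1.5693 = 0.9834
Converting back: u = 0.9834 × 3.00 × 10^8 m/s.

2.95 × 10^8 m/s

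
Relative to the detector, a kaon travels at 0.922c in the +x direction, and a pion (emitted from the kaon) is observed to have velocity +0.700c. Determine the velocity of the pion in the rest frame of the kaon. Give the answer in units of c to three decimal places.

-0.626c

Invert the composition law: u' = (u − v)/(1 − uv/c²).
u' = (0.700 − 0.922) / (1 − (0.700)(0.922)) = -0.2220/0.3546 = -0.6261.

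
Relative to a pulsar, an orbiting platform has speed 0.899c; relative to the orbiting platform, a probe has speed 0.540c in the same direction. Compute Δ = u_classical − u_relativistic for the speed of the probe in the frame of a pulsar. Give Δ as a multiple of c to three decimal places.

Δ = 0.470c

Galilean: u_cl = 0.540 + 0.899 = 1.4390.
Relativistic: u_rel = (0.540 + 0.899) / (1 + 0.540·0.899) = 1.4390/1.4855 = 0.9687.
Δ = 1.4390 − 0.9687 = 0.4703.
(The classical prediction exceeds c; the relativistic result does not.)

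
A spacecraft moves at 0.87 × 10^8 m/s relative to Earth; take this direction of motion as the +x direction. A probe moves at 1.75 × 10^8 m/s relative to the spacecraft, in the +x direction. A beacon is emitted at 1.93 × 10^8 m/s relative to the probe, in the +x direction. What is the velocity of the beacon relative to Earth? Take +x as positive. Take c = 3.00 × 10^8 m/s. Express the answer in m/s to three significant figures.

2.82 × 10^8 m/s

Apply u = (u' + v)/(1 + u'v/c²) successively, working outward toward Earth.
(Dividing each given speed by c = 3.00 × 10^8 m/s to work in units of c.)
Start: velocity of the spacecraft relative to Earth = 0.2900c.
Compose with the probe (u' = 0.583 in the spacecraft frame): u_1 = (0.583 + 0.290) / (1 + 0.583·0.290) = 0.8733/1.1692 = 0.7470.
Compose with the beacon (u' = 0.643 in the probe frame): u_2 = (0.643 + 0.747) / (1 + 0.643·0.747) = 1.3903/1.4806 = 0.9390.
So u = 0.9390 × 3.00 × 10^8 m/s.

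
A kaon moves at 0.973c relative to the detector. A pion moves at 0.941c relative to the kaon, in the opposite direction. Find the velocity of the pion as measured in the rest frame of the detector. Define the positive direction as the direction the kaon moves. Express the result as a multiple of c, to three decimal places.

With v = 0.973 and u' = -0.941 (in units of c),
u = (u' + v)/(1 + u'v/c²):
u = (-0.941 + 0.973) / (1 + (-0.941)·0.973) = 0.0320/0.0844 = 0.3791
(Galilean addition would give +0.032c.)

+0.379c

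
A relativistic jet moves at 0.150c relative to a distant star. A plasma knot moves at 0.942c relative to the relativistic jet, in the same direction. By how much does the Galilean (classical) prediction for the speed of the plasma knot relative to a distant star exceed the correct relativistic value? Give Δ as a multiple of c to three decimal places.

Galilean: u_cl = 0.942 + 0.150 = 1.0920.
Relativistic: u_rel = (0.942 + 0.150) / (1 + 0.942·0.150) = 1.0920/1.1413 = 0.9568.
Δ = 1.0920 − 0.9568 = 0.1352.
(The classical prediction exceeds c; the relativistic result does not.)

Δ = 0.135c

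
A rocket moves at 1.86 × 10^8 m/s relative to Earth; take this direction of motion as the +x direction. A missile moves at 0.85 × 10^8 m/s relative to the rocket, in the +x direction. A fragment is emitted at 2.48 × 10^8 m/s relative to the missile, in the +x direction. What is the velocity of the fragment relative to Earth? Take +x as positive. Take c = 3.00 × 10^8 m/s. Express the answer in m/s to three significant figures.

Apply u = (u' + v)/(1 + u'v/c²) successively, working outward toward Earth.
(Dividing each given speed by c = 3.00 × 10^8 m/s to work in units of c.)
Start: velocity of the rocket relative to Earth = 0.6200c.
Compose with the missile (u' = 0.283 in the rocket frame): u_1 = (0.283 + 0.620) / (1 + 0.283·0.620) = 0.9033/1.1757 = 0.7684.
Compose with the fragment (u' = 0.827 in the missile frame): u_2 = (0.827 + 0.768) / (1 + 0.827·0.768) = 1.5950/1.6352 = 0.9754.
So u = 0.9754 × 3.00 × 10^8 m/s.

2.93 × 10^8 m/s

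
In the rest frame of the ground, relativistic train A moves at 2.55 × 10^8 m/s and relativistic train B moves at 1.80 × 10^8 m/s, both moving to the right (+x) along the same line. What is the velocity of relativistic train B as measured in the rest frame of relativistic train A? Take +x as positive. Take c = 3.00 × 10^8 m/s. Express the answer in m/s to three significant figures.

β_A = 0.850, β_B = 0.600 (dividing each by c = 3.00 × 10^8 m/s).
Transform to A's frame with the inverse velocity-addition law: u' = (u − v)/(1 − uv/c²), taking u = β_B and v = β_A.
u' = (0.600 − 0.850) / (1 − (0.850)(0.600)) = -0.2500/0.4900 = -0.5102.
u' = -0.5102 × 3.00 × 10^8 m/s.

-1.53 × 10^8 m/s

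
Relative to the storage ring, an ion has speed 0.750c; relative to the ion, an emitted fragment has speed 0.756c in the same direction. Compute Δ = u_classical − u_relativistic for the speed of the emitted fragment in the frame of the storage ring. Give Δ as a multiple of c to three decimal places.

Δ = 0.545c

Galilean: u_cl = 0.756 + 0.750 = 1.5060.
Relativistic: u_rel = (0.756 + 0.750) / (1 + 0.756·0.750) = 1.5060/1.5670 = 0.9611.
Δ = 1.5060 − 0.9611 = 0.5449.
(The classical prediction exceeds c; the relativistic result does not.)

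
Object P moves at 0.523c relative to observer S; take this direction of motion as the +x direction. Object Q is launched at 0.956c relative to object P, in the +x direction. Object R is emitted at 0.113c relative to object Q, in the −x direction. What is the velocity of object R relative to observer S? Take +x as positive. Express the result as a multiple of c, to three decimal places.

Apply u = (u' + v)/(1 + u'v/c²) successively, working outward toward observer S.
Start: velocity of object P relative to observer S = 0.5230c.
Compose with object Q (u' = 0.956 in object P frame): u_1 = (0.956 + 0.523) / (1 + 0.956·0.523) = 1.4790/1.5000 = 0.9860.
Compose with object R (u' = -0.113 in object Q frame): u_2 = (-0.113 + 0.986) / (1 + (-0.113)·0.986) = 0.8730/0.8886 = 0.9825.

+0.982c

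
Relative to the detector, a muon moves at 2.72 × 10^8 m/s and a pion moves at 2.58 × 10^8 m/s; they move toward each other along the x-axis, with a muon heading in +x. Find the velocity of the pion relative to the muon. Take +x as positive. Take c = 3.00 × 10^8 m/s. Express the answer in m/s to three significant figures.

-2.98 × 10^8 m/s

β_A = 0.907, β_B = -0.860 (dividing each by c = 3.00 × 10^8 m/s).
Transform to A's frame with the inverse velocity-addition law: u' = (u − v)/(1 − uv/c²), taking u = β_B and v = β_A.
u' = (-0.860 − 0.907) / (1 − (0.907)(-0.860)) = -1.7667/1.7797 = -0.9927.
u' = -0.9927 × 3.00 × 10^8 m/s.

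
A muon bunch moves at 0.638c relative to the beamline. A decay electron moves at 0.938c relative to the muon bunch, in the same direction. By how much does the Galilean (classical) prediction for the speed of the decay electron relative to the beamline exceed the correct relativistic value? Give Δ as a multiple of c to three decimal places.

Galilean: u_cl = 0.938 + 0.638 = 1.5760.
Relativistic: u_rel = (0.938 + 0.638) / (1 + 0.938·0.638) = 1.5760/1.5984 = 0.9860.
Δ = 1.5760 − 0.9860 = 0.5900.
(The classical prediction exceeds c; the relativistic result does not.)

Δ = 0.590c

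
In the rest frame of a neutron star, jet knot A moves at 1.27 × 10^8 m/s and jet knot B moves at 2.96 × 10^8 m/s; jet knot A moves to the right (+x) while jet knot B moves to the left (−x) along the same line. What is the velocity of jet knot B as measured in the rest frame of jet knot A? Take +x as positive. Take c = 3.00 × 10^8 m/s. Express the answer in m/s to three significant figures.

-2.98 × 10^8 m/s

β_A = 0.423, β_B = -0.987 (dividing each by c = 3.00 × 10^8 m/s).
Transform to A's frame with the inverse velocity-addition law: u' = (u − v)/(1 − uv/c²), taking u = β_B and v = β_A.
u' = (-0.987 − 0.423) / (1 − (0.423)(-0.987)) = -1.4100/1.4177 = -0.9946.
u' = -0.9946 × 3.00 × 10^8 m/s.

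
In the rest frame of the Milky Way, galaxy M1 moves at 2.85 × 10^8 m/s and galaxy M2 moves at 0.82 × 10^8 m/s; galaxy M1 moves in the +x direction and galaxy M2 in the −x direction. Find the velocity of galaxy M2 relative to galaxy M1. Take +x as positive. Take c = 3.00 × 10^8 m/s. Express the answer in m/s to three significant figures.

β_A = 0.950, β_B = -0.273 (dividing each by c = 3.00 × 10^8 m/s).
Transform to A's frame with the inverse velocity-addition law: u' = (u − v)/(1 − uv/c²), taking u = β_B and v = β_A.
u' = (-0.273 − 0.950) / (1 − (0.950)(-0.273)) = -1.2233/1.2597 = -0.9712.
u' = -0.9712 × 3.00 × 10^8 m/s.

-2.91 × 10^8 m/s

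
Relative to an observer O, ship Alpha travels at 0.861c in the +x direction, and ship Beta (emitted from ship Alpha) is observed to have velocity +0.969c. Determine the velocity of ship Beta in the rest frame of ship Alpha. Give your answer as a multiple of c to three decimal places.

Invert the composition law: u' = (u − v)/(1 − uv/c²).
u' = (0.969 − 0.861) / (1 − (0.969)(0.861)) = 0.1080/0.1657 = 0.6518.

+0.652c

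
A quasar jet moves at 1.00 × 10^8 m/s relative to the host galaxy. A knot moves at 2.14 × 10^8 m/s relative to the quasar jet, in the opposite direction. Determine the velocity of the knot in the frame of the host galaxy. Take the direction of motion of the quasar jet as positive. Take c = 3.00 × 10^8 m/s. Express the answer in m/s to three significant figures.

In units of c (dividing by 3.00 × 10^8 m/s): v = 0.333, u' = -0.713.
u = (u' + v)/(1 + u'v/c²):
u = (-0.713 + 0.333) / (1 + (-0.713)·0.333) = -0.3800/0.7622 = -0.4985
Converting back: u = -0.4985 × 3.00 × 10^8 m/s.

-1.50 × 10^8 m/s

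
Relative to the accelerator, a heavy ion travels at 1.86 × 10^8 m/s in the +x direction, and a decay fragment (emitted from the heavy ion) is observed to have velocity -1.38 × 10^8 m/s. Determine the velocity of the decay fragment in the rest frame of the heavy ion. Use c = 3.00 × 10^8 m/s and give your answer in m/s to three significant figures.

v = 0.620c, u = -0.460c.
Invert the composition law: u' = (u − v)/(1 − uv/c²).
u' = (-0.460 − 0.620) / (1 − (-0.460)(0.620)) = -1.0800/1.2852 = -0.8403.
u' = -0.8403 × 3.00 × 10^8 m/s.

-2.52 × 10^8 m/s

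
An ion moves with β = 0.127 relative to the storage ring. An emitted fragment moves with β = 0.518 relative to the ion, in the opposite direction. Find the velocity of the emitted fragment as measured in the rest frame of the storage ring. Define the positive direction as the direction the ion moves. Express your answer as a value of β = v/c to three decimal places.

With v = 0.127 and u' = -0.518 (in units of c),
u = (u' + v)/(1 + u'v/c²):
u = (-0.518 + 0.127) / (1 + (-0.518)·0.127) = -0.3910/0.9342 = -0.4185
(Galilean addition would give -0.391c.)

β = -0.419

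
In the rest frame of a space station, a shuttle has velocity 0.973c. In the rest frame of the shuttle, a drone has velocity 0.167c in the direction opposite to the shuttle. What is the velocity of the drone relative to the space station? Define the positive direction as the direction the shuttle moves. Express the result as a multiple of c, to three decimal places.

+0.962c

With v = 0.973 and u' = -0.167 (in units of c),
u = (u' + v)/(1 + u'v/c²):
u = (-0.167 + 0.973) / (1 + (-0.167)·0.973) = 0.8060/0.8375 = 0.9624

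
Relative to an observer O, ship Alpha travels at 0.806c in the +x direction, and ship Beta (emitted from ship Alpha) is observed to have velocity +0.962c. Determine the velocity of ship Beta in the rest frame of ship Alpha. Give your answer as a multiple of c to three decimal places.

Invert the composition law: u' = (u − v)/(1 − uv/c²).
u' = (0.962 − 0.806) / (1 − (0.962)(0.806)) = 0.1560/0.2246 = 0.6945.

+0.694c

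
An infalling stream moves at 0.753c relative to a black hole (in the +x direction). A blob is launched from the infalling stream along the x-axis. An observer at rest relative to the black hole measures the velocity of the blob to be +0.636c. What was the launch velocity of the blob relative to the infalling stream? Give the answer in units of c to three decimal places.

-0.225c

Invert the composition law: u' = (u − v)/(1 − uv/c²).
u' = (0.636 − 0.753) / (1 − (0.636)(0.753)) = -0.1170/0.5211 = -0.2245.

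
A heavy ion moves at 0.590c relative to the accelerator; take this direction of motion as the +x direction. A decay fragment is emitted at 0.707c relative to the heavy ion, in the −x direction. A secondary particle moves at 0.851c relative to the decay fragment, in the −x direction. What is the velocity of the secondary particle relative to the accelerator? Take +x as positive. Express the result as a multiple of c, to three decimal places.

Apply u = (u' + v)/(1 + u'v/c²) successively, working outward toward the accelerator.
Start: velocity of the heavy ion relative to the accelerator = 0.5900c.
Compose with the decay fragment (u' = -0.707 in the heavy ion frame): u_1 = (-0.707 + 0.590) / (1 + (-0.707)·0.590) = -0.1170/0.5829 = -0.2007.
Compose with the secondary particle (u' = -0.851 in the decay fragment frame): u_2 = (-0.851 + (-0.201)) / (1 + (-0.851)·(-0.201)) = -1.0517/1.1708 = -0.8983.

-0.898c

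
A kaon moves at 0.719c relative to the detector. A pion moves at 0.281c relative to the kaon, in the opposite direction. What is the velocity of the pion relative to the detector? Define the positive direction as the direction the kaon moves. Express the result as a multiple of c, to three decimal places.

With v = 0.719 and u' = -0.281 (in units of c),
u = (u' + v)/(1 + u'v/c²):
u = (-0.281 + 0.719) / (1 + (-0.281)·0.719) = 0.4380/0.7980 = 0.5489

+0.549c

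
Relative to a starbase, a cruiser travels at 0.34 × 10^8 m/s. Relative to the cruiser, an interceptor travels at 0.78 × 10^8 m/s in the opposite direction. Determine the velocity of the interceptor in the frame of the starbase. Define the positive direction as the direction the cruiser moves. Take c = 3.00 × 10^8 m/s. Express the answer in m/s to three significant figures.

-4.53 × 10^7 m/s

In units of c (dividing by 3.00 × 10^8 m/s): v = 0.113, u' = -0.260.
u = (u' + v)/(1 + u'v/c²):
u = (-0.260 + 0.113) / (1 + (-0.260)·0.113) = -0.1467/0.9705 = -0.1511
Converting back: u = -0.1511 × 3.00 × 10^8 m/s.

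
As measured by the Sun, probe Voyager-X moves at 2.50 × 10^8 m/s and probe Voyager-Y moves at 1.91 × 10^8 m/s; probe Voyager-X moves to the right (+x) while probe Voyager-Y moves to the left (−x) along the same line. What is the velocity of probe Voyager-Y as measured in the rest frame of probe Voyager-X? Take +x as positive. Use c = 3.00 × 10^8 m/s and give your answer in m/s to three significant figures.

-2.88 × 10^8 m/s

β_A = 0.833, β_B = -0.637 (dividing each by c = 3.00 × 10^8 m/s).
Transform to A's frame with the inverse velocity-addition law: u' = (u − v)/(1 − uv/c²), taking u = β_B and v = β_A.
u' = (-0.637 − 0.833) / (1 − (0.833)(-0.637)) = -1.4700/1.5306 = -0.9604.
u' = -0.9604 × 3.00 × 10^8 m/s.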